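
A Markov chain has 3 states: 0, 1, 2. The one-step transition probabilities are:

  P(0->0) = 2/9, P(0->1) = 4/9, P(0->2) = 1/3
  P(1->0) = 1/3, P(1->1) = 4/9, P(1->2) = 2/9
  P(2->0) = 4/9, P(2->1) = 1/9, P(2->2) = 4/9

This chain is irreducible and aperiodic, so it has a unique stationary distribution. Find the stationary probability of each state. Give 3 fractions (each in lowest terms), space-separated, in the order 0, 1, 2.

The stationary distribution satisfies pi = pi * P, i.e.:
  pi_0 = 2/9*pi_0 + 1/3*pi_1 + 4/9*pi_2
  pi_1 = 4/9*pi_0 + 4/9*pi_1 + 1/9*pi_2
  pi_2 = 1/3*pi_0 + 2/9*pi_1 + 4/9*pi_2
with normalization: pi_0 + pi_1 + pi_2 = 1.

Using the first 2 balance equations plus normalization, the linear system A*pi = b is:
  [-7/9, 1/3, 4/9] . pi = 0
  [4/9, -5/9, 1/9] . pi = 0
  [1, 1, 1] . pi = 1

Solving yields:
  pi_0 = 1/3
  pi_1 = 1/3
  pi_2 = 1/3

Verification (pi * P):
  1/3*2/9 + 1/3*1/3 + 1/3*4/9 = 1/3 = pi_0  (ok)
  1/3*4/9 + 1/3*4/9 + 1/3*1/9 = 1/3 = pi_1  (ok)
  1/3*1/3 + 1/3*2/9 + 1/3*4/9 = 1/3 = pi_2  (ok)

Answer: 1/3 1/3 1/3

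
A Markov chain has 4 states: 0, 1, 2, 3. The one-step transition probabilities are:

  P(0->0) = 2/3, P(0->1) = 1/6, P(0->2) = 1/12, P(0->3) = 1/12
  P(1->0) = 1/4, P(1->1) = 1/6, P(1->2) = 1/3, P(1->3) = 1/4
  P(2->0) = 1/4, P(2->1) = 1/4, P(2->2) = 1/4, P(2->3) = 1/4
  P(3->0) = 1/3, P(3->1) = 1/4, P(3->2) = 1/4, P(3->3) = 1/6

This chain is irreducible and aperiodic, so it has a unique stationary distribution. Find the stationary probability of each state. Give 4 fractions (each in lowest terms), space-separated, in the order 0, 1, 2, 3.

Answer: 14/31 79/403 77/403 5/31

Derivation:
The stationary distribution satisfies pi = pi * P, i.e.:
  pi_0 = 2/3*pi_0 + 1/4*pi_1 + 1/4*pi_2 + 1/3*pi_3
  pi_1 = 1/6*pi_0 + 1/6*pi_1 + 1/4*pi_2 + 1/4*pi_3
  pi_2 = 1/12*pi_0 + 1/3*pi_1 + 1/4*pi_2 + 1/4*pi_3
  pi_3 = 1/12*pi_0 + 1/4*pi_1 + 1/4*pi_2 + 1/6*pi_3
with normalization: pi_0 + pi_1 + pi_2 + pi_3 = 1.

Using the first 3 balance equations plus normalization, the linear system A*pi = b is:
  [-1/3, 1/4, 1/4, 1/3] . pi = 0
  [1/6, -5/6, 1/4, 1/4] . pi = 0
  [1/12, 1/3, -3/4, 1/4] . pi = 0
  [1, 1, 1, 1] . pi = 1

Solving yields:
  pi_0 = 14/31
  pi_1 = 79/403
  pi_2 = 77/403
  pi_3 = 5/31

Verification (pi * P):
  14/31*2/3 + 79/403*1/4 + 77/403*1/4 + 5/31*1/3 = 14/31 = pi_0  (ok)
  14/31*1/6 + 79/403*1/6 + 77/403*1/4 + 5/31*1/4 = 79/403 = pi_1  (ok)
  14/31*1/12 + 79/403*1/3 + 77/403*1/4 + 5/31*1/4 = 77/403 = pi_2  (ok)
  14/31*1/12 + 79/403*1/4 + 77/403*1/4 + 5/31*1/6 = 5/31 = pi_3  (ok)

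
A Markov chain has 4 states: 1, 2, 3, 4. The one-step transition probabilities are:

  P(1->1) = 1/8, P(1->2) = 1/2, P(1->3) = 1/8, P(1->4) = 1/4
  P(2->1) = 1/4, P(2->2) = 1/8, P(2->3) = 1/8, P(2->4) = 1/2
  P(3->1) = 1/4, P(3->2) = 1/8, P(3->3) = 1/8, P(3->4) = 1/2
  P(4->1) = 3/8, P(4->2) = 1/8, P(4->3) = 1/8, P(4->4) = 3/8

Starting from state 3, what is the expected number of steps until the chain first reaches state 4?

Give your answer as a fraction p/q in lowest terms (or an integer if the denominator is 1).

Answer: 9/4

Derivation:
Let h_i = expected steps to first reach 4 from state i.
Boundary: h_4 = 0.
First-step equations for the other states:
  h_1 = 1 + 1/8*h_1 + 1/2*h_2 + 1/8*h_3 + 1/4*h_4
  h_2 = 1 + 1/4*h_1 + 1/8*h_2 + 1/8*h_3 + 1/2*h_4
  h_3 = 1 + 1/4*h_1 + 1/8*h_2 + 1/8*h_3 + 1/2*h_4

Substituting h_4 = 0 and rearranging gives the linear system (I - Q) h = 1:
  [7/8, -1/2, -1/8] . (h_1, h_2, h_3) = 1
  [-1/4, 7/8, -1/8] . (h_1, h_2, h_3) = 1
  [-1/4, -1/8, 7/8] . (h_1, h_2, h_3) = 1

Solving yields:
  h_1 = 11/4
  h_2 = 9/4
  h_3 = 9/4

Starting state is 3, so the expected hitting time is h_3 = 9/4.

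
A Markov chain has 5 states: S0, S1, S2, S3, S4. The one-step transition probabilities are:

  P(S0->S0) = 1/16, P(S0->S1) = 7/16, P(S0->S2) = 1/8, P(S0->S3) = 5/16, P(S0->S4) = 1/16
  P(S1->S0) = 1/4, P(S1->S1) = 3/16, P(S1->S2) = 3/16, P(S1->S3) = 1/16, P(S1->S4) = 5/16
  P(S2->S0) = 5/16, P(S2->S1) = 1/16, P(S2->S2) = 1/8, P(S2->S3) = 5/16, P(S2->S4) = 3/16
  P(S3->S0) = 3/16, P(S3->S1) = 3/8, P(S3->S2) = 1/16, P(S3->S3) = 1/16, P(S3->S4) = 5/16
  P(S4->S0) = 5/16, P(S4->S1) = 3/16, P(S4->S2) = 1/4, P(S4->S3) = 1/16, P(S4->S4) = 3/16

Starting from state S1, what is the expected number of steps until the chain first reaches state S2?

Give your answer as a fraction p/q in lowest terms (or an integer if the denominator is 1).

Answer: 44864/7795

Derivation:
Let h_i = expected steps to first reach S2 from state i.
Boundary: h_S2 = 0.
First-step equations for the other states:
  h_S0 = 1 + 1/16*h_S0 + 7/16*h_S1 + 1/8*h_S2 + 5/16*h_S3 + 1/16*h_S4
  h_S1 = 1 + 1/4*h_S0 + 3/16*h_S1 + 3/16*h_S2 + 1/16*h_S3 + 5/16*h_S4
  h_S3 = 1 + 3/16*h_S0 + 3/8*h_S1 + 1/16*h_S2 + 1/16*h_S3 + 5/16*h_S4
  h_S4 = 1 + 5/16*h_S0 + 3/16*h_S1 + 1/4*h_S2 + 1/16*h_S3 + 3/16*h_S4

Substituting h_S2 = 0 and rearranging gives the linear system (I - Q) h = 1:
  [15/16, -7/16, -5/16, -1/16] . (h_S0, h_S1, h_S3, h_S4) = 1
  [-1/4, 13/16, -1/16, -5/16] . (h_S0, h_S1, h_S3, h_S4) = 1
  [-3/16, -3/8, 15/16, -5/16] . (h_S0, h_S1, h_S3, h_S4) = 1
  [-5/16, -3/16, -1/16, 13/16] . (h_S0, h_S1, h_S3, h_S4) = 1

Solving yields:
  h_S0 = 48832/7795
  h_S1 = 44864/7795
  h_S3 = 50224/7795
  h_S4 = 42592/7795

Starting state is S1, so the expected hitting time is h_S1 = 44864/7795.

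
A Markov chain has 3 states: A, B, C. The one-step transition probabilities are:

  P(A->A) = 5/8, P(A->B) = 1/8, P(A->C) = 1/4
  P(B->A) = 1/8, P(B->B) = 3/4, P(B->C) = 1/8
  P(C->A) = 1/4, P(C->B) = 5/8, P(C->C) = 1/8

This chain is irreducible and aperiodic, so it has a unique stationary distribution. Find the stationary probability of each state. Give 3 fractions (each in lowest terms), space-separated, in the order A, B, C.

Answer: 9/31 17/31 5/31

Derivation:
The stationary distribution satisfies pi = pi * P, i.e.:
  pi_A = 5/8*pi_A + 1/8*pi_B + 1/4*pi_C
  pi_B = 1/8*pi_A + 3/4*pi_B + 5/8*pi_C
  pi_C = 1/4*pi_A + 1/8*pi_B + 1/8*pi_C
with normalization: pi_A + pi_B + pi_C = 1.

Using the first 2 balance equations plus normalization, the linear system A*pi = b is:
  [-3/8, 1/8, 1/4] . pi = 0
  [1/8, -1/4, 5/8] . pi = 0
  [1, 1, 1] . pi = 1

Solving yields:
  pi_A = 9/31
  pi_B = 17/31
  pi_C = 5/31

Verification (pi * P):
  9/31*5/8 + 17/31*1/8 + 5/31*1/4 = 9/31 = pi_A  (ok)
  9/31*1/8 + 17/31*3/4 + 5/31*5/8 = 17/31 = pi_B  (ok)
  9/31*1/4 + 17/31*1/8 + 5/31*1/8 = 5/31 = pi_C  (ok)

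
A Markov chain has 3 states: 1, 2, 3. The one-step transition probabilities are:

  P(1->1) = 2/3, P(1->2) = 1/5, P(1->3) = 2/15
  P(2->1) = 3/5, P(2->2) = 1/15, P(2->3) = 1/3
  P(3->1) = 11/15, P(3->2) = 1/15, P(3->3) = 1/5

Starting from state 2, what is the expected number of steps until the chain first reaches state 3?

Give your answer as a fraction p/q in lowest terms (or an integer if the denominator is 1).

Let h_i = expected steps to first reach 3 from state i.
Boundary: h_3 = 0.
First-step equations for the other states:
  h_1 = 1 + 2/3*h_1 + 1/5*h_2 + 2/15*h_3
  h_2 = 1 + 3/5*h_1 + 1/15*h_2 + 1/3*h_3

Substituting h_3 = 0 and rearranging gives the linear system (I - Q) h = 1:
  [1/3, -1/5] . (h_1, h_2) = 1
  [-3/5, 14/15] . (h_1, h_2) = 1

Solving yields:
  h_1 = 255/43
  h_2 = 210/43

Starting state is 2, so the expected hitting time is h_2 = 210/43.

Answer: 210/43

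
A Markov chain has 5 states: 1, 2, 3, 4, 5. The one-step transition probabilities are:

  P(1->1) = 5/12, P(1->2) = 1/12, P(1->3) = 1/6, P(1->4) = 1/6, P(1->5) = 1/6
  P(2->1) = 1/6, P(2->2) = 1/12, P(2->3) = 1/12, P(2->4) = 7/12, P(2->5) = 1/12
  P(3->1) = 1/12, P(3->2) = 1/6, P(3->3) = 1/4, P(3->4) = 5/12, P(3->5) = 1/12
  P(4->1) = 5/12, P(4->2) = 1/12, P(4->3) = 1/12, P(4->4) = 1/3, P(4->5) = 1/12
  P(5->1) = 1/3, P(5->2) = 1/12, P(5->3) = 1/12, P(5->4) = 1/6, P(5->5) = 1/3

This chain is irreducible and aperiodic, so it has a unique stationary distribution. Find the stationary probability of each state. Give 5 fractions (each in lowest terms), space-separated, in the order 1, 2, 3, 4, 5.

Answer: 1517/4513 1279/13539 603/4513 3890/13539 670/4513

Derivation:
The stationary distribution satisfies pi = pi * P, i.e.:
  pi_1 = 5/12*pi_1 + 1/6*pi_2 + 1/12*pi_3 + 5/12*pi_4 + 1/3*pi_5
  pi_2 = 1/12*pi_1 + 1/12*pi_2 + 1/6*pi_3 + 1/12*pi_4 + 1/12*pi_5
  pi_3 = 1/6*pi_1 + 1/12*pi_2 + 1/4*pi_3 + 1/12*pi_4 + 1/12*pi_5
  pi_4 = 1/6*pi_1 + 7/12*pi_2 + 5/12*pi_3 + 1/3*pi_4 + 1/6*pi_5
  pi_5 = 1/6*pi_1 + 1/12*pi_2 + 1/12*pi_3 + 1/12*pi_4 + 1/3*pi_5
with normalization: pi_1 + pi_2 + pi_3 + pi_4 + pi_5 = 1.

Using the first 4 balance equations plus normalization, the linear system A*pi = b is:
  [-7/12, 1/6, 1/12, 5/12, 1/3] . pi = 0
  [1/12, -11/12, 1/6, 1/12, 1/12] . pi = 0
  [1/6, 1/12, -3/4, 1/12, 1/12] . pi = 0
  [1/6, 7/12, 5/12, -2/3, 1/6] . pi = 0
  [1, 1, 1, 1, 1] . pi = 1

Solving yields:
  pi_1 = 1517/4513
  pi_2 = 1279/13539
  pi_3 = 603/4513
  pi_4 = 3890/13539
  pi_5 = 670/4513

Verification (pi * P):
  1517/4513*5/12 + 1279/13539*1/6 + 603/4513*1/12 + 3890/13539*5/12 + 670/4513*1/3 = 1517/4513 = pi_1  (ok)
  1517/4513*1/12 + 1279/13539*1/12 + 603/4513*1/6 + 3890/13539*1/12 + 670/4513*1/12 = 1279/13539 = pi_2  (ok)
  1517/4513*1/6 + 1279/13539*1/12 + 603/4513*1/4 + 3890/13539*1/12 + 670/4513*1/12 = 603/4513 = pi_3  (ok)
  1517/4513*1/6 + 1279/13539*7/12 + 603/4513*5/12 + 3890/13539*1/3 + 670/4513*1/6 = 3890/13539 = pi_4  (ok)
  1517/4513*1/6 + 1279/13539*1/12 + 603/4513*1/12 + 3890/13539*1/12 + 670/4513*1/3 = 670/4513 = pi_5  (ok)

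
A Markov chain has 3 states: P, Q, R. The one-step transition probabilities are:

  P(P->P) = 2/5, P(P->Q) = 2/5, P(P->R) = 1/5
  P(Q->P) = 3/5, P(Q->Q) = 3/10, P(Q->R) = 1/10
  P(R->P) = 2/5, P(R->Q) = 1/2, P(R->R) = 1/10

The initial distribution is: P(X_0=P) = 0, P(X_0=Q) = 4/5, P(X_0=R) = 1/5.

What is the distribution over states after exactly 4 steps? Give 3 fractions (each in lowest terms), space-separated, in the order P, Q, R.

Answer: 1189/2500 4711/12500 461/3125

Derivation:
Propagating the distribution step by step (d_{t+1} = d_t * P):
d_0 = (P=0, Q=4/5, R=1/5)
  d_1[P] = 0*2/5 + 4/5*3/5 + 1/5*2/5 = 14/25
  d_1[Q] = 0*2/5 + 4/5*3/10 + 1/5*1/2 = 17/50
  d_1[R] = 0*1/5 + 4/5*1/10 + 1/5*1/10 = 1/10
d_1 = (P=14/25, Q=17/50, R=1/10)
  d_2[P] = 14/25*2/5 + 17/50*3/5 + 1/10*2/5 = 117/250
  d_2[Q] = 14/25*2/5 + 17/50*3/10 + 1/10*1/2 = 47/125
  d_2[R] = 14/25*1/5 + 17/50*1/10 + 1/10*1/10 = 39/250
d_2 = (P=117/250, Q=47/125, R=39/250)
  d_3[P] = 117/250*2/5 + 47/125*3/5 + 39/250*2/5 = 297/625
  d_3[Q] = 117/250*2/5 + 47/125*3/10 + 39/250*1/2 = 189/500
  d_3[R] = 117/250*1/5 + 47/125*1/10 + 39/250*1/10 = 367/2500
d_3 = (P=297/625, Q=189/500, R=367/2500)
  d_4[P] = 297/625*2/5 + 189/500*3/5 + 367/2500*2/5 = 1189/2500
  d_4[Q] = 297/625*2/5 + 189/500*3/10 + 367/2500*1/2 = 4711/12500
  d_4[R] = 297/625*1/5 + 189/500*1/10 + 367/2500*1/10 = 461/3125
d_4 = (P=1189/2500, Q=4711/12500, R=461/3125)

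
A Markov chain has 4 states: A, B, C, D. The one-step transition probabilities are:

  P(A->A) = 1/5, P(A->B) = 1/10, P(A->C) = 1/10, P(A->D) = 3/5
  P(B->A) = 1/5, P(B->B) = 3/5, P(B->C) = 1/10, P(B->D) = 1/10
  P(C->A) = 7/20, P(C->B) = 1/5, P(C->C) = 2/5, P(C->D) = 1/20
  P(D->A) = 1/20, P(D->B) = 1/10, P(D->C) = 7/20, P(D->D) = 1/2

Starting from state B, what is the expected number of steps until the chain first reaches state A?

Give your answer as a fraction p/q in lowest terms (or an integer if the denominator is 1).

Answer: 865/179

Derivation:
Let h_i = expected steps to first reach A from state i.
Boundary: h_A = 0.
First-step equations for the other states:
  h_B = 1 + 1/5*h_A + 3/5*h_B + 1/10*h_C + 1/10*h_D
  h_C = 1 + 7/20*h_A + 1/5*h_B + 2/5*h_C + 1/20*h_D
  h_D = 1 + 1/20*h_A + 1/10*h_B + 7/20*h_C + 1/2*h_D

Substituting h_A = 0 and rearranging gives the linear system (I - Q) h = 1:
  [2/5, -1/10, -1/10] . (h_B, h_C, h_D) = 1
  [-1/5, 3/5, -1/20] . (h_B, h_C, h_D) = 1
  [-1/10, -7/20, 1/2] . (h_B, h_C, h_D) = 1

Solving yields:
  h_B = 865/179
  h_C = 670/179
  h_D = 1000/179

Starting state is B, so the expected hitting time is h_B = 865/179.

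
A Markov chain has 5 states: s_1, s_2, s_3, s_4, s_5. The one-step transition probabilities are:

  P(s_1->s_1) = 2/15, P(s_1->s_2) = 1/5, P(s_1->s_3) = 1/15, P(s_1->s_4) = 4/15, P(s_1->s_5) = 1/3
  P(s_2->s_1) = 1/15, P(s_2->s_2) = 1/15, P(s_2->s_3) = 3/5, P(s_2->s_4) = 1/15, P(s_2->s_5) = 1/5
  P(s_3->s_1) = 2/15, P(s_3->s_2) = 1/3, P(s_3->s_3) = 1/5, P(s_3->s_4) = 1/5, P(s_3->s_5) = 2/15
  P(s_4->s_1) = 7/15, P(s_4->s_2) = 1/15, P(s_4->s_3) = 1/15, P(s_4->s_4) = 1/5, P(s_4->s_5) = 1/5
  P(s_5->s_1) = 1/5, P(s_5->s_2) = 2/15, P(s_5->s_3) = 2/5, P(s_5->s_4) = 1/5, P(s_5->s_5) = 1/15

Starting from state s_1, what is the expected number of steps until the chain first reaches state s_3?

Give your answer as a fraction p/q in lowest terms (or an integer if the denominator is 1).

Let h_i = expected steps to first reach s_3 from state i.
Boundary: h_s_3 = 0.
First-step equations for the other states:
  h_s_1 = 1 + 2/15*h_s_1 + 1/5*h_s_2 + 1/15*h_s_3 + 4/15*h_s_4 + 1/3*h_s_5
  h_s_2 = 1 + 1/15*h_s_1 + 1/15*h_s_2 + 3/5*h_s_3 + 1/15*h_s_4 + 1/5*h_s_5
  h_s_4 = 1 + 7/15*h_s_1 + 1/15*h_s_2 + 1/15*h_s_3 + 1/5*h_s_4 + 1/5*h_s_5
  h_s_5 = 1 + 1/5*h_s_1 + 2/15*h_s_2 + 2/5*h_s_3 + 1/5*h_s_4 + 1/15*h_s_5

Substituting h_s_3 = 0 and rearranging gives the linear system (I - Q) h = 1:
  [13/15, -1/5, -4/15, -1/3] . (h_s_1, h_s_2, h_s_4, h_s_5) = 1
  [-1/15, 14/15, -1/15, -1/5] . (h_s_1, h_s_2, h_s_4, h_s_5) = 1
  [-7/15, -1/15, 4/5, -1/5] . (h_s_1, h_s_2, h_s_4, h_s_5) = 1
  [-1/5, -2/15, -1/5, 14/15] . (h_s_1, h_s_2, h_s_4, h_s_5) = 1

Solving yields:
  h_s_1 = 12495/2699
  h_s_2 = 6780/2699
  h_s_4 = 13590/2699
  h_s_5 = 9450/2699

Starting state is s_1, so the expected hitting time is h_s_1 = 12495/2699.

Answer: 12495/2699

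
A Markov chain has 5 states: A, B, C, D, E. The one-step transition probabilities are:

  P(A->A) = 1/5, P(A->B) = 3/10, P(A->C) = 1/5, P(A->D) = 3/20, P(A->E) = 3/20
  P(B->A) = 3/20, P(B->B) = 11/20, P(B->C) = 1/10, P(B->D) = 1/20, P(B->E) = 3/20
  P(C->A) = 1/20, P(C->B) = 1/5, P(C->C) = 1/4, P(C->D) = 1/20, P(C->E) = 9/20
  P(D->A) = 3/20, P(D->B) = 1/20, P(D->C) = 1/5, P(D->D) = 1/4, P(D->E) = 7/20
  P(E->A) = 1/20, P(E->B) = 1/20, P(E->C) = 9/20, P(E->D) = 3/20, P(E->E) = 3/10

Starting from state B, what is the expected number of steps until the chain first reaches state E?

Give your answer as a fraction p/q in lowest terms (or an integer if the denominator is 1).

Answer: 13100/2741

Derivation:
Let h_i = expected steps to first reach E from state i.
Boundary: h_E = 0.
First-step equations for the other states:
  h_A = 1 + 1/5*h_A + 3/10*h_B + 1/5*h_C + 3/20*h_D + 3/20*h_E
  h_B = 1 + 3/20*h_A + 11/20*h_B + 1/10*h_C + 1/20*h_D + 3/20*h_E
  h_C = 1 + 1/20*h_A + 1/5*h_B + 1/4*h_C + 1/20*h_D + 9/20*h_E
  h_D = 1 + 3/20*h_A + 1/20*h_B + 1/5*h_C + 1/4*h_D + 7/20*h_E

Substituting h_E = 0 and rearranging gives the linear system (I - Q) h = 1:
  [4/5, -3/10, -1/5, -3/20] . (h_A, h_B, h_C, h_D) = 1
  [-3/20, 9/20, -1/10, -1/20] . (h_A, h_B, h_C, h_D) = 1
  [-1/20, -1/5, 3/4, -1/20] . (h_A, h_B, h_C, h_D) = 1
  [-3/20, -1/20, -1/5, 3/4] . (h_A, h_B, h_C, h_D) = 1

Solving yields:
  h_A = 12220/2741
  h_B = 13100/2741
  h_C = 8580/2741
  h_D = 9260/2741

Starting state is B, so the expected hitting time is h_B = 13100/2741.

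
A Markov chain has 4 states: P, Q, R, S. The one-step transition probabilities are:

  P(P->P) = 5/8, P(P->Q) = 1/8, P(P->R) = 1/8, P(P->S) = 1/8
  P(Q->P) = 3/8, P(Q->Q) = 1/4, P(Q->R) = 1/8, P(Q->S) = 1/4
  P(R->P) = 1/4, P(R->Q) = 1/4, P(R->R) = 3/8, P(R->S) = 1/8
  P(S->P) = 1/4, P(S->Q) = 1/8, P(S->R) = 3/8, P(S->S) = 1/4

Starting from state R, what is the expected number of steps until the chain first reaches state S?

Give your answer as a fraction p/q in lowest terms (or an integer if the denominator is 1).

Answer: 328/49

Derivation:
Let h_i = expected steps to first reach S from state i.
Boundary: h_S = 0.
First-step equations for the other states:
  h_P = 1 + 5/8*h_P + 1/8*h_Q + 1/8*h_R + 1/8*h_S
  h_Q = 1 + 3/8*h_P + 1/4*h_Q + 1/8*h_R + 1/4*h_S
  h_R = 1 + 1/4*h_P + 1/4*h_Q + 3/8*h_R + 1/8*h_S

Substituting h_S = 0 and rearranging gives the linear system (I - Q) h = 1:
  [3/8, -1/8, -1/8] . (h_P, h_Q, h_R) = 1
  [-3/8, 3/4, -1/8] . (h_P, h_Q, h_R) = 1
  [-1/4, -1/4, 5/8] . (h_P, h_Q, h_R) = 1

Solving yields:
  h_P = 48/7
  h_Q = 288/49
  h_R = 328/49

Starting state is R, so the expected hitting time is h_R = 328/49.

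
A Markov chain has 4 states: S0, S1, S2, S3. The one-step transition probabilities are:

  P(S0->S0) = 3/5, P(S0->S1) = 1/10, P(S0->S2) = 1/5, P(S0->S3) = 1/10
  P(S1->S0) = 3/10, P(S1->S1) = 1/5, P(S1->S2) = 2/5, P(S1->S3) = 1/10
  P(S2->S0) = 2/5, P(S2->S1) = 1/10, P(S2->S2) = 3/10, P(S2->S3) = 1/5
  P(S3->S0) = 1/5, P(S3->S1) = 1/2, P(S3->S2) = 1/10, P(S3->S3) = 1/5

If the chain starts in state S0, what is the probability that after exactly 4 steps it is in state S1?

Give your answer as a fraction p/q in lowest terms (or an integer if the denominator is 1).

Computing P^4 by repeated multiplication:
P^1 =
  S0: [3/5, 1/10, 1/5, 1/10]
  S1: [3/10, 1/5, 2/5, 1/10]
  S2: [2/5, 1/10, 3/10, 1/5]
  S3: [1/5, 1/2, 1/10, 1/5]
P^2 =
  S0: [49/100, 3/20, 23/100, 13/100]
  S1: [21/50, 4/25, 27/100, 3/20]
  S2: [43/100, 19/100, 23/100, 3/20]
  S3: [7/20, 23/100, 29/100, 13/100]
P^3 =
  S0: [457/1000, 167/1000, 6/25, 17/125]
  S1: [219/500, 22/125, 61/250, 71/500]
  S2: [437/1000, 179/1000, 123/500, 69/500]
  S3: [421/1000, 7/40, 131/500, 71/500]
P^4 =
  S0: [179/400, 1711/10000, 1219/5000, 86/625]
  S1: [276/625, 109/625, 1227/5000, 693/5000]
  S2: [4419/10000, 1731/10000, 1233/5000, 173/1250]
  S3: [4383/10000, 1743/10000, 247/1000, 351/2500]

(P^4)[S0 -> S1] = 1711/10000

Answer: 1711/10000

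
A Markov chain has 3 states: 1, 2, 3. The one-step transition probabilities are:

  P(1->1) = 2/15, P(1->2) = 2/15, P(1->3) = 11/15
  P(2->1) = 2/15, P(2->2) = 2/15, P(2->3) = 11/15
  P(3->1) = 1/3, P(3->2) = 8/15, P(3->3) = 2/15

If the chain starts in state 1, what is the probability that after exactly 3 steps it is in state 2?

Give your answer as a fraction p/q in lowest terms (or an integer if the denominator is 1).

Answer: 94/375

Derivation:
Computing P^3 by repeated multiplication:
P^1 =
  1: [2/15, 2/15, 11/15]
  2: [2/15, 2/15, 11/15]
  3: [1/3, 8/15, 2/15]
P^2 =
  1: [7/25, 32/75, 22/75]
  2: [7/25, 32/75, 22/75]
  3: [4/25, 14/75, 49/75]
P^3 =
  1: [24/125, 94/375, 209/375]
  2: [24/125, 94/375, 209/375]
  3: [33/125, 148/375, 128/375]

(P^3)[1 -> 2] = 94/375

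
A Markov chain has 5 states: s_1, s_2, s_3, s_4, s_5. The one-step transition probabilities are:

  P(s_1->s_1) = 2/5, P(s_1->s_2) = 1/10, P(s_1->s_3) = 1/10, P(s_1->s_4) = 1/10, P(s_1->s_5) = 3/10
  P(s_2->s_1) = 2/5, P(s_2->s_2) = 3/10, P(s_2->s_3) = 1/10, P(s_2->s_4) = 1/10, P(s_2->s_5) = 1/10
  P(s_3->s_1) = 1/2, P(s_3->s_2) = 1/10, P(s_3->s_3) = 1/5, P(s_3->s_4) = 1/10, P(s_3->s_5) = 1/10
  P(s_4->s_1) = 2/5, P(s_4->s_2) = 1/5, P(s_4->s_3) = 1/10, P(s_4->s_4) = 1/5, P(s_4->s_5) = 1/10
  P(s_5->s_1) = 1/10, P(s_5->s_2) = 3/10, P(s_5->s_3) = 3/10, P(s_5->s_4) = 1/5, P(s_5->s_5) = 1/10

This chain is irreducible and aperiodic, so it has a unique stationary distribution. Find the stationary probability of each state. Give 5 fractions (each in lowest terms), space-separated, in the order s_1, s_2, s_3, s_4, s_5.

Answer: 69/190 83/450 71/475 557/4275 82/475

Derivation:
The stationary distribution satisfies pi = pi * P, i.e.:
  pi_s_1 = 2/5*pi_s_1 + 2/5*pi_s_2 + 1/2*pi_s_3 + 2/5*pi_s_4 + 1/10*pi_s_5
  pi_s_2 = 1/10*pi_s_1 + 3/10*pi_s_2 + 1/10*pi_s_3 + 1/5*pi_s_4 + 3/10*pi_s_5
  pi_s_3 = 1/10*pi_s_1 + 1/10*pi_s_2 + 1/5*pi_s_3 + 1/10*pi_s_4 + 3/10*pi_s_5
  pi_s_4 = 1/10*pi_s_1 + 1/10*pi_s_2 + 1/10*pi_s_3 + 1/5*pi_s_4 + 1/5*pi_s_5
  pi_s_5 = 3/10*pi_s_1 + 1/10*pi_s_2 + 1/10*pi_s_3 + 1/10*pi_s_4 + 1/10*pi_s_5
with normalization: pi_s_1 + pi_s_2 + pi_s_3 + pi_s_4 + pi_s_5 = 1.

Using the first 4 balance equations plus normalization, the linear system A*pi = b is:
  [-3/5, 2/5, 1/2, 2/5, 1/10] . pi = 0
  [1/10, -7/10, 1/10, 1/5, 3/10] . pi = 0
  [1/10, 1/10, -4/5, 1/10, 3/10] . pi = 0
  [1/10, 1/10, 1/10, -4/5, 1/5] . pi = 0
  [1, 1, 1, 1, 1] . pi = 1

Solving yields:
  pi_s_1 = 69/190
  pi_s_2 = 83/450
  pi_s_3 = 71/475
  pi_s_4 = 557/4275
  pi_s_5 = 82/475

Verification (pi * P):
  69/190*2/5 + 83/450*2/5 + 71/475*1/2 + 557/4275*2/5 + 82/475*1/10 = 69/190 = pi_s_1  (ok)
  69/190*1/10 + 83/450*3/10 + 71/475*1/10 + 557/4275*1/5 + 82/475*3/10 = 83/450 = pi_s_2  (ok)
  69/190*1/10 + 83/450*1/10 + 71/475*1/5 + 557/4275*1/10 + 82/475*3/10 = 71/475 = pi_s_3  (ok)
  69/190*1/10 + 83/450*1/10 + 71/475*1/10 + 557/4275*1/5 + 82/475*1/5 = 557/4275 = pi_s_4  (ok)
  69/190*3/10 + 83/450*1/10 + 71/475*1/10 + 557/4275*1/10 + 82/475*1/10 = 82/475 = pi_s_5  (ok)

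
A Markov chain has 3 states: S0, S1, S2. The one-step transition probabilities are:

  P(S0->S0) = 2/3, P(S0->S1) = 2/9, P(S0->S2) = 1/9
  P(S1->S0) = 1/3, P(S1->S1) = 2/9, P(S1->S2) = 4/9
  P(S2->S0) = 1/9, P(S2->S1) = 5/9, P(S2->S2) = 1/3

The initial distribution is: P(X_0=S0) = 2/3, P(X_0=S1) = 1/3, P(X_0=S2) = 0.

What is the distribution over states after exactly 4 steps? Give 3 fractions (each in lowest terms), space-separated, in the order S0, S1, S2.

Propagating the distribution step by step (d_{t+1} = d_t * P):
d_0 = (S0=2/3, S1=1/3, S2=0)
  d_1[S0] = 2/3*2/3 + 1/3*1/3 + 0*1/9 = 5/9
  d_1[S1] = 2/3*2/9 + 1/3*2/9 + 0*5/9 = 2/9
  d_1[S2] = 2/3*1/9 + 1/3*4/9 + 0*1/3 = 2/9
d_1 = (S0=5/9, S1=2/9, S2=2/9)
  d_2[S0] = 5/9*2/3 + 2/9*1/3 + 2/9*1/9 = 38/81
  d_2[S1] = 5/9*2/9 + 2/9*2/9 + 2/9*5/9 = 8/27
  d_2[S2] = 5/9*1/9 + 2/9*4/9 + 2/9*1/3 = 19/81
d_2 = (S0=38/81, S1=8/27, S2=19/81)
  d_3[S0] = 38/81*2/3 + 8/27*1/3 + 19/81*1/9 = 319/729
  d_3[S1] = 38/81*2/9 + 8/27*2/9 + 19/81*5/9 = 73/243
  d_3[S2] = 38/81*1/9 + 8/27*4/9 + 19/81*1/3 = 191/729
d_3 = (S0=319/729, S1=73/243, S2=191/729)
  d_4[S0] = 319/729*2/3 + 73/243*1/3 + 191/729*1/9 = 2762/6561
  d_4[S1] = 319/729*2/9 + 73/243*2/9 + 191/729*5/9 = 677/2187
  d_4[S2] = 319/729*1/9 + 73/243*4/9 + 191/729*1/3 = 1768/6561
d_4 = (S0=2762/6561, S1=677/2187, S2=1768/6561)

Answer: 2762/6561 677/2187 1768/6561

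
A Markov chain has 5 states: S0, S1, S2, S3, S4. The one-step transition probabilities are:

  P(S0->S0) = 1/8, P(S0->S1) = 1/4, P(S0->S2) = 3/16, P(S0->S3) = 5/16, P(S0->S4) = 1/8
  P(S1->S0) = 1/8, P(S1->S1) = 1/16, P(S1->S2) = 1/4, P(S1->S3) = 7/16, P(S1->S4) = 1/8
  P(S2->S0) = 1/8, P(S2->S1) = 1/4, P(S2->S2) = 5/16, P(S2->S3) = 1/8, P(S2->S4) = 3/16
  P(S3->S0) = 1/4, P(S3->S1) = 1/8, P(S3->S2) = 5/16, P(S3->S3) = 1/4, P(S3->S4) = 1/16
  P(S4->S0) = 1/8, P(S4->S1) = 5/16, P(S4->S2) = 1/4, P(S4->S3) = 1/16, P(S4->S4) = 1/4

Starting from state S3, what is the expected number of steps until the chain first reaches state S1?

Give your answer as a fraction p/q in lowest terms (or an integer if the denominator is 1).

Answer: 30000/6221

Derivation:
Let h_i = expected steps to first reach S1 from state i.
Boundary: h_S1 = 0.
First-step equations for the other states:
  h_S0 = 1 + 1/8*h_S0 + 1/4*h_S1 + 3/16*h_S2 + 5/16*h_S3 + 1/8*h_S4
  h_S2 = 1 + 1/8*h_S0 + 1/4*h_S1 + 5/16*h_S2 + 1/8*h_S3 + 3/16*h_S4
  h_S3 = 1 + 1/4*h_S0 + 1/8*h_S1 + 5/16*h_S2 + 1/4*h_S3 + 1/16*h_S4
  h_S4 = 1 + 1/8*h_S0 + 5/16*h_S1 + 1/4*h_S2 + 1/16*h_S3 + 1/4*h_S4

Substituting h_S1 = 0 and rearranging gives the linear system (I - Q) h = 1:
  [7/8, -3/16, -5/16, -1/8] . (h_S0, h_S2, h_S3, h_S4) = 1
  [-1/8, 11/16, -1/8, -3/16] . (h_S0, h_S2, h_S3, h_S4) = 1
  [-1/4, -5/16, 3/4, -1/16] . (h_S0, h_S2, h_S3, h_S4) = 1
  [-1/8, -1/4, -1/16, 3/4] . (h_S0, h_S2, h_S3, h_S4) = 1

Solving yields:
  h_S0 = 26784/6221
  h_S2 = 25888/6221
  h_S3 = 30000/6221
  h_S4 = 23888/6221

Starting state is S3, so the expected hitting time is h_S3 = 30000/6221.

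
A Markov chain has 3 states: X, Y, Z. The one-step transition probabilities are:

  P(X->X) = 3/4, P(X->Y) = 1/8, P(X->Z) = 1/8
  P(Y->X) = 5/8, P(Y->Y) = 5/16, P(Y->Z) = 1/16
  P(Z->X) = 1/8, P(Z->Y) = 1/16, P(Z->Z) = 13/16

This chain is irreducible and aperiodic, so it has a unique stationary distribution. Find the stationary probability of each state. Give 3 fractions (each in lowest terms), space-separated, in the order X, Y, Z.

The stationary distribution satisfies pi = pi * P, i.e.:
  pi_X = 3/4*pi_X + 5/8*pi_Y + 1/8*pi_Z
  pi_Y = 1/8*pi_X + 5/16*pi_Y + 1/16*pi_Z
  pi_Z = 1/8*pi_X + 1/16*pi_Y + 13/16*pi_Z
with normalization: pi_X + pi_Y + pi_Z = 1.

Using the first 2 balance equations plus normalization, the linear system A*pi = b is:
  [-1/4, 5/8, 1/8] . pi = 0
  [1/8, -11/16, 1/16] . pi = 0
  [1, 1, 1] . pi = 1

Solving yields:
  pi_X = 1/2
  pi_Y = 1/8
  pi_Z = 3/8

Verification (pi * P):
  1/2*3/4 + 1/8*5/8 + 3/8*1/8 = 1/2 = pi_X  (ok)
  1/2*1/8 + 1/8*5/16 + 3/8*1/16 = 1/8 = pi_Y  (ok)
  1/2*1/8 + 1/8*1/16 + 3/8*13/16 = 3/8 = pi_Z  (ok)

Answer: 1/2 1/8 3/8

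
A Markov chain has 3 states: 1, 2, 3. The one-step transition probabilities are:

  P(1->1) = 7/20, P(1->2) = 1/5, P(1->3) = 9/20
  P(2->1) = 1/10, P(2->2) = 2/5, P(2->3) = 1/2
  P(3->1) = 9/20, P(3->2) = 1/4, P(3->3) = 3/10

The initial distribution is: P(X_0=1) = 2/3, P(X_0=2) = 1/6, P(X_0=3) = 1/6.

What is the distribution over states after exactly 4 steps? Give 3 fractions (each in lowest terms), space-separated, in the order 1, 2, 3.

Answer: 309053/960000 263969/960000 193489/480000

Derivation:
Propagating the distribution step by step (d_{t+1} = d_t * P):
d_0 = (1=2/3, 2=1/6, 3=1/6)
  d_1[1] = 2/3*7/20 + 1/6*1/10 + 1/6*9/20 = 13/40
  d_1[2] = 2/3*1/5 + 1/6*2/5 + 1/6*1/4 = 29/120
  d_1[3] = 2/3*9/20 + 1/6*1/2 + 1/6*3/10 = 13/30
d_1 = (1=13/40, 2=29/120, 3=13/30)
  d_2[1] = 13/40*7/20 + 29/120*1/10 + 13/30*9/20 = 799/2400
  d_2[2] = 13/40*1/5 + 29/120*2/5 + 13/30*1/4 = 27/100
  d_2[3] = 13/40*9/20 + 29/120*1/2 + 13/30*3/10 = 953/2400
d_2 = (1=799/2400, 2=27/100, 3=953/2400)
  d_3[1] = 799/2400*7/20 + 27/100*1/10 + 953/2400*9/20 = 7733/24000
  d_3[2] = 799/2400*1/5 + 27/100*2/5 + 953/2400*1/4 = 2629/9600
  d_3[3] = 799/2400*9/20 + 27/100*1/2 + 953/2400*3/10 = 6463/16000
d_3 = (1=7733/24000, 2=2629/9600, 3=6463/16000)
  d_4[1] = 7733/24000*7/20 + 2629/9600*1/10 + 6463/16000*9/20 = 309053/960000
  d_4[2] = 7733/24000*1/5 + 2629/9600*2/5 + 6463/16000*1/4 = 263969/960000
  d_4[3] = 7733/24000*9/20 + 2629/9600*1/2 + 6463/16000*3/10 = 193489/480000
d_4 = (1=309053/960000, 2=263969/960000, 3=193489/480000)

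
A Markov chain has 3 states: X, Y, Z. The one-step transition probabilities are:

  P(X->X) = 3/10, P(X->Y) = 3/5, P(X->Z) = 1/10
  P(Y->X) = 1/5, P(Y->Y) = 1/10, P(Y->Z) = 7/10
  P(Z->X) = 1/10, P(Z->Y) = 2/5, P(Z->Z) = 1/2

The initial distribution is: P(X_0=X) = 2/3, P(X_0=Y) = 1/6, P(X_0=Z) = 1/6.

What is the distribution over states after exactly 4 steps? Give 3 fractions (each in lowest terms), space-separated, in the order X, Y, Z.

Propagating the distribution step by step (d_{t+1} = d_t * P):
d_0 = (X=2/3, Y=1/6, Z=1/6)
  d_1[X] = 2/3*3/10 + 1/6*1/5 + 1/6*1/10 = 1/4
  d_1[Y] = 2/3*3/5 + 1/6*1/10 + 1/6*2/5 = 29/60
  d_1[Z] = 2/3*1/10 + 1/6*7/10 + 1/6*1/2 = 4/15
d_1 = (X=1/4, Y=29/60, Z=4/15)
  d_2[X] = 1/4*3/10 + 29/60*1/5 + 4/15*1/10 = 119/600
  d_2[Y] = 1/4*3/5 + 29/60*1/10 + 4/15*2/5 = 61/200
  d_2[Z] = 1/4*1/10 + 29/60*7/10 + 4/15*1/2 = 149/300
d_2 = (X=119/600, Y=61/200, Z=149/300)
  d_3[X] = 119/600*3/10 + 61/200*1/5 + 149/300*1/10 = 1021/6000
  d_3[Y] = 119/600*3/5 + 61/200*1/10 + 149/300*2/5 = 2089/6000
  d_3[Z] = 119/600*1/10 + 61/200*7/10 + 149/300*1/2 = 289/600
d_3 = (X=1021/6000, Y=2089/6000, Z=289/600)
  d_4[X] = 1021/6000*3/10 + 2089/6000*1/5 + 289/600*1/10 = 3377/20000
  d_4[Y] = 1021/6000*3/5 + 2089/6000*1/10 + 289/600*2/5 = 791/2400
  d_4[Z] = 1021/6000*1/10 + 2089/6000*7/10 + 289/600*1/2 = 15047/30000
d_4 = (X=3377/20000, Y=791/2400, Z=15047/30000)

Answer: 3377/20000 791/2400 15047/30000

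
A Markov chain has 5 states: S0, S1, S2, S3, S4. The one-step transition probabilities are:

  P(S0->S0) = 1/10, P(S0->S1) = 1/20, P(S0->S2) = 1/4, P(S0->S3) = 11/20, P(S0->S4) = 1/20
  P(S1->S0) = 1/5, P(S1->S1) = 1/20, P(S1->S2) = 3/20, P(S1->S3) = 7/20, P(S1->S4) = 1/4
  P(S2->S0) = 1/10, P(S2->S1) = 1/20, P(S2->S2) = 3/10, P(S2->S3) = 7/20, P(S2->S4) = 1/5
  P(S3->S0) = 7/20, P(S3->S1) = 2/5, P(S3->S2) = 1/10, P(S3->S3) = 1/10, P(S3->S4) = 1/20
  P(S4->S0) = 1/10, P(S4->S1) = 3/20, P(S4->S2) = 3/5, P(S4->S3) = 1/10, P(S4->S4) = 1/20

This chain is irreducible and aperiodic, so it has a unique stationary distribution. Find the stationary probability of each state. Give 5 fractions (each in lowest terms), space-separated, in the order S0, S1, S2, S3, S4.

Answer: 7957/42378 6869/42378 247/1009 30323/105945 12622/105945

Derivation:
The stationary distribution satisfies pi = pi * P, i.e.:
  pi_S0 = 1/10*pi_S0 + 1/5*pi_S1 + 1/10*pi_S2 + 7/20*pi_S3 + 1/10*pi_S4
  pi_S1 = 1/20*pi_S0 + 1/20*pi_S1 + 1/20*pi_S2 + 2/5*pi_S3 + 3/20*pi_S4
  pi_S2 = 1/4*pi_S0 + 3/20*pi_S1 + 3/10*pi_S2 + 1/10*pi_S3 + 3/5*pi_S4
  pi_S3 = 11/20*pi_S0 + 7/20*pi_S1 + 7/20*pi_S2 + 1/10*pi_S3 + 1/10*pi_S4
  pi_S4 = 1/20*pi_S0 + 1/4*pi_S1 + 1/5*pi_S2 + 1/20*pi_S3 + 1/20*pi_S4
with normalization: pi_S0 + pi_S1 + pi_S2 + pi_S3 + pi_S4 = 1.

Using the first 4 balance equations plus normalization, the linear system A*pi = b is:
  [-9/10, 1/5, 1/10, 7/20, 1/10] . pi = 0
  [1/20, -19/20, 1/20, 2/5, 3/20] . pi = 0
  [1/4, 3/20, -7/10, 1/10, 3/5] . pi = 0
  [11/20, 7/20, 7/20, -9/10, 1/10] . pi = 0
  [1, 1, 1, 1, 1] . pi = 1

Solving yields:
  pi_S0 = 7957/42378
  pi_S1 = 6869/42378
  pi_S2 = 247/1009
  pi_S3 = 30323/105945
  pi_S4 = 12622/105945

Verification (pi * P):
  7957/42378*1/10 + 6869/42378*1/5 + 247/1009*1/10 + 30323/105945*7/20 + 12622/105945*1/10 = 7957/42378 = pi_S0  (ok)
  7957/42378*1/20 + 6869/42378*1/20 + 247/1009*1/20 + 30323/105945*2/5 + 12622/105945*3/20 = 6869/42378 = pi_S1  (ok)
  7957/42378*1/4 + 6869/42378*3/20 + 247/1009*3/10 + 30323/105945*1/10 + 12622/105945*3/5 = 247/1009 = pi_S2  (ok)
  7957/42378*11/20 + 6869/42378*7/20 + 247/1009*7/20 + 30323/105945*1/10 + 12622/105945*1/10 = 30323/105945 = pi_S3  (ok)
  7957/42378*1/20 + 6869/42378*1/4 + 247/1009*1/5 + 30323/105945*1/20 + 12622/105945*1/20 = 12622/105945 = pi_S4  (ok)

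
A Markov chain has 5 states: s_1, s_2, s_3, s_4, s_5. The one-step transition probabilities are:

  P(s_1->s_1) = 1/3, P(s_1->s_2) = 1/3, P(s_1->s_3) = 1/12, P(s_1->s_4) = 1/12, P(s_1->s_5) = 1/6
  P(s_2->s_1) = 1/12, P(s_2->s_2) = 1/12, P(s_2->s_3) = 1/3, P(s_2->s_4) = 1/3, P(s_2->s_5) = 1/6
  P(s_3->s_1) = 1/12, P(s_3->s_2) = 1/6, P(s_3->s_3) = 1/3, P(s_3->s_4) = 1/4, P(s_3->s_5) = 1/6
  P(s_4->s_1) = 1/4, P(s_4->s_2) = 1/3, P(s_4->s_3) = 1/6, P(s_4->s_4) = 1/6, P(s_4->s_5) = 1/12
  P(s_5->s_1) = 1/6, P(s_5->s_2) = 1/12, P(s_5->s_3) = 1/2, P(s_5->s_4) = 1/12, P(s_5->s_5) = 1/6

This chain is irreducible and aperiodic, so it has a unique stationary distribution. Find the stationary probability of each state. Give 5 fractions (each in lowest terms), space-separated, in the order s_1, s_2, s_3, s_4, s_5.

Answer: 3146/18345 3649/18345 1729/6115 1202/6115 919/6115

Derivation:
The stationary distribution satisfies pi = pi * P, i.e.:
  pi_s_1 = 1/3*pi_s_1 + 1/12*pi_s_2 + 1/12*pi_s_3 + 1/4*pi_s_4 + 1/6*pi_s_5
  pi_s_2 = 1/3*pi_s_1 + 1/12*pi_s_2 + 1/6*pi_s_3 + 1/3*pi_s_4 + 1/12*pi_s_5
  pi_s_3 = 1/12*pi_s_1 + 1/3*pi_s_2 + 1/3*pi_s_3 + 1/6*pi_s_4 + 1/2*pi_s_5
  pi_s_4 = 1/12*pi_s_1 + 1/3*pi_s_2 + 1/4*pi_s_3 + 1/6*pi_s_4 + 1/12*pi_s_5
  pi_s_5 = 1/6*pi_s_1 + 1/6*pi_s_2 + 1/6*pi_s_3 + 1/12*pi_s_4 + 1/6*pi_s_5
with normalization: pi_s_1 + pi_s_2 + pi_s_3 + pi_s_4 + pi_s_5 = 1.

Using the first 4 balance equations plus normalization, the linear system A*pi = b is:
  [-2/3, 1/12, 1/12, 1/4, 1/6] . pi = 0
  [1/3, -11/12, 1/6, 1/3, 1/12] . pi = 0
  [1/12, 1/3, -2/3, 1/6, 1/2] . pi = 0
  [1/12, 1/3, 1/4, -5/6, 1/12] . pi = 0
  [1, 1, 1, 1, 1] . pi = 1

Solving yields:
  pi_s_1 = 3146/18345
  pi_s_2 = 3649/18345
  pi_s_3 = 1729/6115
  pi_s_4 = 1202/6115
  pi_s_5 = 919/6115

Verification (pi * P):
  3146/18345*1/3 + 3649/18345*1/12 + 1729/6115*1/12 + 1202/6115*1/4 + 919/6115*1/6 = 3146/18345 = pi_s_1  (ok)
  3146/18345*1/3 + 3649/18345*1/12 + 1729/6115*1/6 + 1202/6115*1/3 + 919/6115*1/12 = 3649/18345 = pi_s_2  (ok)
  3146/18345*1/12 + 3649/18345*1/3 + 1729/6115*1/3 + 1202/6115*1/6 + 919/6115*1/2 = 1729/6115 = pi_s_3  (ok)
  3146/18345*1/12 + 3649/18345*1/3 + 1729/6115*1/4 + 1202/6115*1/6 + 919/6115*1/12 = 1202/6115 = pi_s_4  (ok)
  3146/18345*1/6 + 3649/18345*1/6 + 1729/6115*1/6 + 1202/6115*1/12 + 919/6115*1/6 = 919/6115 = pi_s_5  (ok)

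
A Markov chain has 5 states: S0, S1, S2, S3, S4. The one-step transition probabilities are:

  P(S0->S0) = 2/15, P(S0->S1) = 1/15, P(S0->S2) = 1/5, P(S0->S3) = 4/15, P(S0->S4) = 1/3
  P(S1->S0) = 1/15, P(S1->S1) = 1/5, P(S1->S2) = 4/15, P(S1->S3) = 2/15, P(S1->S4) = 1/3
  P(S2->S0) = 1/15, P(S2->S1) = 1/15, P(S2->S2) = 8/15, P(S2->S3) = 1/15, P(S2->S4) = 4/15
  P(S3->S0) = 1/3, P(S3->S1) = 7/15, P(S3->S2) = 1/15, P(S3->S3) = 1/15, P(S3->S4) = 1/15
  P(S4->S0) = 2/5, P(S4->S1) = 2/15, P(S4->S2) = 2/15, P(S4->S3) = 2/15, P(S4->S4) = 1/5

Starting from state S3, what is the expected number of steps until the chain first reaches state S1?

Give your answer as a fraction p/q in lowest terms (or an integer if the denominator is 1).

Answer: 475/104

Derivation:
Let h_i = expected steps to first reach S1 from state i.
Boundary: h_S1 = 0.
First-step equations for the other states:
  h_S0 = 1 + 2/15*h_S0 + 1/15*h_S1 + 1/5*h_S2 + 4/15*h_S3 + 1/3*h_S4
  h_S2 = 1 + 1/15*h_S0 + 1/15*h_S1 + 8/15*h_S2 + 1/15*h_S3 + 4/15*h_S4
  h_S3 = 1 + 1/3*h_S0 + 7/15*h_S1 + 1/15*h_S2 + 1/15*h_S3 + 1/15*h_S4
  h_S4 = 1 + 2/5*h_S0 + 2/15*h_S1 + 2/15*h_S2 + 2/15*h_S3 + 1/5*h_S4

Substituting h_S1 = 0 and rearranging gives the linear system (I - Q) h = 1:
  [13/15, -1/5, -4/15, -1/3] . (h_S0, h_S2, h_S3, h_S4) = 1
  [-1/15, 7/15, -1/15, -4/15] . (h_S0, h_S2, h_S3, h_S4) = 1
  [-1/3, -1/15, 14/15, -1/15] . (h_S0, h_S2, h_S3, h_S4) = 1
  [-2/5, -2/15, -2/15, 4/5] . (h_S0, h_S2, h_S3, h_S4) = 1

Solving yields:
  h_S0 = 719/104
  h_S2 = 397/52
  h_S3 = 475/104
  h_S4 = 701/104

Starting state is S3, so the expected hitting time is h_S3 = 475/104.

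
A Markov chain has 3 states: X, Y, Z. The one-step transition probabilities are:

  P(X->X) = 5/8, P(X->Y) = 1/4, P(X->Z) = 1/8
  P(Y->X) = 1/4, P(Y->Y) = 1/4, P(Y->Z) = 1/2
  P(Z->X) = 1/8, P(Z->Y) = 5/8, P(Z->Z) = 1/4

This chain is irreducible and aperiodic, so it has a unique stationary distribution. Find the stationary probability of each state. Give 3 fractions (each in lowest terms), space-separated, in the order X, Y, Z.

The stationary distribution satisfies pi = pi * P, i.e.:
  pi_X = 5/8*pi_X + 1/4*pi_Y + 1/8*pi_Z
  pi_Y = 1/4*pi_X + 1/4*pi_Y + 5/8*pi_Z
  pi_Z = 1/8*pi_X + 1/2*pi_Y + 1/4*pi_Z
with normalization: pi_X + pi_Y + pi_Z = 1.

Using the first 2 balance equations plus normalization, the linear system A*pi = b is:
  [-3/8, 1/4, 1/8] . pi = 0
  [1/4, -3/4, 5/8] . pi = 0
  [1, 1, 1] . pi = 1

Solving yields:
  pi_X = 16/47
  pi_Y = 17/47
  pi_Z = 14/47

Verification (pi * P):
  16/47*5/8 + 17/47*1/4 + 14/47*1/8 = 16/47 = pi_X  (ok)
  16/47*1/4 + 17/47*1/4 + 14/47*5/8 = 17/47 = pi_Y  (ok)
  16/47*1/8 + 17/47*1/2 + 14/47*1/4 = 14/47 = pi_Z  (ok)

Answer: 16/47 17/47 14/47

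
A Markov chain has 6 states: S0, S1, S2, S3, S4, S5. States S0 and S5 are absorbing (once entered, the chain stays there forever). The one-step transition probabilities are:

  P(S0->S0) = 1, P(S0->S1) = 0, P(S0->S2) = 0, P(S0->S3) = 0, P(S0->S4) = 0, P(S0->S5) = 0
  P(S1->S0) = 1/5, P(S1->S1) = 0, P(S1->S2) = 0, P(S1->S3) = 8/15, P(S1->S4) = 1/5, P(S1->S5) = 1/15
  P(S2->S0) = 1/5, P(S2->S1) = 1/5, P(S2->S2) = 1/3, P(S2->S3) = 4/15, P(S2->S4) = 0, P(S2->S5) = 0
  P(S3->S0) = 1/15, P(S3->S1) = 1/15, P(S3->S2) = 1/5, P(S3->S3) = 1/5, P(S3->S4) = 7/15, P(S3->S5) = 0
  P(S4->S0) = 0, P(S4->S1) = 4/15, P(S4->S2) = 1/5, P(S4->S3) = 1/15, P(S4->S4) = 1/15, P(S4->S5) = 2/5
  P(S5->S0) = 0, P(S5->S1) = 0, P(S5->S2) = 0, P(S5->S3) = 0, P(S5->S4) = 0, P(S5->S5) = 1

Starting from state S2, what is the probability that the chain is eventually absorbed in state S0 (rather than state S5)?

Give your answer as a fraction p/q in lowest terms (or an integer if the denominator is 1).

Let a_i = P(absorbed in S0 | start in state i).
Boundary conditions: a_S0 = 1, a_S5 = 0.
For each transient state i, a_i = sum_j P(i->j) * a_j:
  a_S1 = 1/5*a_S0 + 0*a_S1 + 0*a_S2 + 8/15*a_S3 + 1/5*a_S4 + 1/15*a_S5
  a_S2 = 1/5*a_S0 + 1/5*a_S1 + 1/3*a_S2 + 4/15*a_S3 + 0*a_S4 + 0*a_S5
  a_S3 = 1/15*a_S0 + 1/15*a_S1 + 1/5*a_S2 + 1/5*a_S3 + 7/15*a_S4 + 0*a_S5
  a_S4 = 0*a_S0 + 4/15*a_S1 + 1/5*a_S2 + 1/15*a_S3 + 1/15*a_S4 + 2/5*a_S5

Substituting a_S0 = 1 and a_S5 = 0, rearrange to (I - Q) a = r where r[i] = P(i -> S0):
  [1, 0, -8/15, -1/5] . (a_S1, a_S2, a_S3, a_S4) = 1/5
  [-1/5, 2/3, -4/15, 0] . (a_S1, a_S2, a_S3, a_S4) = 1/5
  [-1/15, -1/5, 4/5, -7/15] . (a_S1, a_S2, a_S3, a_S4) = 1/15
  [-4/15, -1/5, -1/15, 14/15] . (a_S1, a_S2, a_S3, a_S4) = 0

Solving yields:
  a_S1 = 7123/13785
  a_S2 = 2962/4595
  a_S3 = 2178/4595
  a_S4 = 4406/13785

Starting state is S2, so the absorption probability is a_S2 = 2962/4595.

Answer: 2962/4595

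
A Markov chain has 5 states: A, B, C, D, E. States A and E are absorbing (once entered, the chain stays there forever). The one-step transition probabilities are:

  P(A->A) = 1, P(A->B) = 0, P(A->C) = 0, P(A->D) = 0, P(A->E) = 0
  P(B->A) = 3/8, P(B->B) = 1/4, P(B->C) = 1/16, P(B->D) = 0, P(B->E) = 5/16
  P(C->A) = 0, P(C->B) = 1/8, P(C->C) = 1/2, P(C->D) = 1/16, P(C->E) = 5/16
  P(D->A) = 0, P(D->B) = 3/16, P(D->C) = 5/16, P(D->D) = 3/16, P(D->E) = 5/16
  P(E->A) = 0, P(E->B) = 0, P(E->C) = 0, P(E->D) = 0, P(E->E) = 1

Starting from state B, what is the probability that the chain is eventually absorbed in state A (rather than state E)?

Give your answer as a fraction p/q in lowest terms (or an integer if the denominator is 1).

Let a_i = P(absorbed in A | start in state i).
Boundary conditions: a_A = 1, a_E = 0.
For each transient state i, a_i = sum_j P(i->j) * a_j:
  a_B = 3/8*a_A + 1/4*a_B + 1/16*a_C + 0*a_D + 5/16*a_E
  a_C = 0*a_A + 1/8*a_B + 1/2*a_C + 1/16*a_D + 5/16*a_E
  a_D = 0*a_A + 3/16*a_B + 5/16*a_C + 3/16*a_D + 5/16*a_E

Substituting a_A = 1 and a_E = 0, rearrange to (I - Q) a = r where r[i] = P(i -> A):
  [3/4, -1/16, 0] . (a_B, a_C, a_D) = 3/8
  [-1/8, 1/2, -1/16] . (a_B, a_C, a_D) = 0
  [-3/16, -5/16, 13/16] . (a_B, a_C, a_D) = 0

Solving yields:
  a_B = 594/1159
  a_C = 174/1159
  a_D = 204/1159

Starting state is B, so the absorption probability is a_B = 594/1159.

Answer: 594/1159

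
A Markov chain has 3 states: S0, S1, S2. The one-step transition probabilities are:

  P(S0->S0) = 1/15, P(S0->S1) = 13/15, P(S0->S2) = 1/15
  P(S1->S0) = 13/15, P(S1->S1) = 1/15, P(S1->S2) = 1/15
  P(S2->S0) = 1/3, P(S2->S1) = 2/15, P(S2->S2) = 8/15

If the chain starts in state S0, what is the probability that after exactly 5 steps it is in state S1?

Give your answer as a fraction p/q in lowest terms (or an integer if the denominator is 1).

Computing P^5 by repeated multiplication:
P^1 =
  S0: [1/15, 13/15, 1/15]
  S1: [13/15, 1/15, 1/15]
  S2: [1/3, 2/15, 8/15]
P^2 =
  S0: [7/9, 28/225, 22/225]
  S1: [31/225, 172/225, 22/225]
  S2: [71/225, 83/225, 71/225]
P^3 =
  S0: [649/3375, 2347/3375, 379/3375]
  S1: [2377/3375, 619/3375, 379/3375]
  S2: [301/675, 1148/3375, 722/3375]
P^4 =
  S0: [6611/10125, 11542/50625, 6028/50625]
  S1: [12319/50625, 32278/50625, 6028/50625]
  S2: [20039/50625, 22157/50625, 8429/50625]
P^5 =
  S0: [213241/759375, 453313/759375, 92821/759375]
  S1: [462073/759375, 204481/759375, 92821/759375]
  S2: [14009/30375, 299522/759375, 109628/759375]

(P^5)[S0 -> S1] = 453313/759375

Answer: 453313/759375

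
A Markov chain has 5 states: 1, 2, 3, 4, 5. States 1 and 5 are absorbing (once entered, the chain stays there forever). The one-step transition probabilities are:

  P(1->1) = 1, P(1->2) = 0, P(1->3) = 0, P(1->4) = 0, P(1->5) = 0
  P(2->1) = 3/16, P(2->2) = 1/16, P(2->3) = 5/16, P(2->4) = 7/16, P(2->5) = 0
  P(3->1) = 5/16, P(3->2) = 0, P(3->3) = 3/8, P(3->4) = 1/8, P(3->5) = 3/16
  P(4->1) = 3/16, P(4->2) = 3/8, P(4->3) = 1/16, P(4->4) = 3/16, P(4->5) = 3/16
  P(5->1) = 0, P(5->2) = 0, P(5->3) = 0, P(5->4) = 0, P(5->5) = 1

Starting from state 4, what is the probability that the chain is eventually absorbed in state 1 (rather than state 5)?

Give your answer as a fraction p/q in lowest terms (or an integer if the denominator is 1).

Let a_i = P(absorbed in 1 | start in state i).
Boundary conditions: a_1 = 1, a_5 = 0.
For each transient state i, a_i = sum_j P(i->j) * a_j:
  a_2 = 3/16*a_1 + 1/16*a_2 + 5/16*a_3 + 7/16*a_4 + 0*a_5
  a_3 = 5/16*a_1 + 0*a_2 + 3/8*a_3 + 1/8*a_4 + 3/16*a_5
  a_4 = 3/16*a_1 + 3/8*a_2 + 1/16*a_3 + 3/16*a_4 + 3/16*a_5

Substituting a_1 = 1 and a_5 = 0, rearrange to (I - Q) a = r where r[i] = P(i -> 1):
  [15/16, -5/16, -7/16] . (a_2, a_3, a_4) = 3/16
  [0, 5/8, -1/8] . (a_2, a_3, a_4) = 5/16
  [-3/8, -1/16, 13/16] . (a_2, a_3, a_4) = 3/16

Solving yields:
  a_2 = 41/60
  a_3 = 99/160
  a_4 = 19/32

Starting state is 4, so the absorption probability is a_4 = 19/32.

Answer: 19/32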